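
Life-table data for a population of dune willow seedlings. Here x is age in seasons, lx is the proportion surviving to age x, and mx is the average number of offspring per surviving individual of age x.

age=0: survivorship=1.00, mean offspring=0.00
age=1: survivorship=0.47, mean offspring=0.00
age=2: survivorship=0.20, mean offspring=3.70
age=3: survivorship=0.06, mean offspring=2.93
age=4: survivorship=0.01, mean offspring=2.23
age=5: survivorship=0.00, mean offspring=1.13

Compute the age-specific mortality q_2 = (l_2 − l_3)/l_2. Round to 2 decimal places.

q_2 = (l_2 − l_3) / l_2 = (0.2 − 0.06) / 0.2
     = 0.14 / 0.2 = 0.7 → 0.70

0.70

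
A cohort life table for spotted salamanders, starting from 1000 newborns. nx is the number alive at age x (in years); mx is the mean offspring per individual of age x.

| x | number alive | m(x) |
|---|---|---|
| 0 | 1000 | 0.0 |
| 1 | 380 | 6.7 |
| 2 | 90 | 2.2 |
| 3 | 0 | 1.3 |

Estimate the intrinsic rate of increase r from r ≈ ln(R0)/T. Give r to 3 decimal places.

0.941

lx = nx/n0 = nx/1000: 1, 0.38, 0.09, 0
R0 = Σ lx·mx = 0 + 2.546 + 0.198 + 0 = 2.744
Σ x·lx·mx = 2.942; T = 2.942/2.744 = 1.07216…
r ≈ ln(R0)/T = ln(2.744)/1.07216… = 0.94148… → 0.941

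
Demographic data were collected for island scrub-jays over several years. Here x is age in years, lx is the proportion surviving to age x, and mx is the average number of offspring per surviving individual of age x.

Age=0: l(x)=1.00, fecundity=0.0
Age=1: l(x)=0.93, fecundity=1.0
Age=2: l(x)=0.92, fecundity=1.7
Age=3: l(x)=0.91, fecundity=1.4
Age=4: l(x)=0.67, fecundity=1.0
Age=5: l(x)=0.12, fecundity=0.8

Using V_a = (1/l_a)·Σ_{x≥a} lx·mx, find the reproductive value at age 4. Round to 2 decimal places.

lx·mx for x ≥ 4: 0.67, 0.096 → sum = 0.766
V_4 = 0.766 / l_4 = 0.766 / 0.67 = 1.143284… → 1.14

1.14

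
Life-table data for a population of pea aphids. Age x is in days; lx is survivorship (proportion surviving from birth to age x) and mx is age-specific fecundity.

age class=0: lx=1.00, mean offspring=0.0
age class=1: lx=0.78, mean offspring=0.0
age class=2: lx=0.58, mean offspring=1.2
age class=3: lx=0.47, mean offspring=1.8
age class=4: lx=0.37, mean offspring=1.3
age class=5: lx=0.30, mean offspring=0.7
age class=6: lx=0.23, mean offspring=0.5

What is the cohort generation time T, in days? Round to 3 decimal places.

3.234

lx·mx: 0, 0, 0.696, 0.846, 0.481, 0.21, 0.115 → R0 = 2.348
x·lx·mx: 0, 0, 1.392, 2.538, 1.924, 1.05, 0.69 → Σ = 7.594
T = 7.594 / 2.348 = 3.234242… → 3.234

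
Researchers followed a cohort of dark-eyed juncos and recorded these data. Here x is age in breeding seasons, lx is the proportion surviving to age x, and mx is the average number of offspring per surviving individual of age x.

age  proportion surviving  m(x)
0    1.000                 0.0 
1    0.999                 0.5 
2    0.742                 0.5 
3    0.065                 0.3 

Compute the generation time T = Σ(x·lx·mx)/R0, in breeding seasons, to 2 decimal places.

1.46

lx·mx: 0, 0.4995, 0.371, 0.0195 → R0 = 0.89
x·lx·mx: 0, 0.4995, 0.742, 0.0585 → Σ = 1.3
T = 1.3 / 0.89 = 1.460674… → 1.46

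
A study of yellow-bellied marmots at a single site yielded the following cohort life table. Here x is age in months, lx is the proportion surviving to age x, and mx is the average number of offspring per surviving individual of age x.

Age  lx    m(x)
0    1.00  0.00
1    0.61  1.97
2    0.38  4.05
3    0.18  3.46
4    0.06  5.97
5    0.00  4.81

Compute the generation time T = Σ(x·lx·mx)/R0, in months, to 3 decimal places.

2.037

lx·mx: 0, 1.2017, 1.539, 0.6228, 0.3582, 0 → R0 = 3.7217
x·lx·mx: 0, 1.2017, 3.078, 1.8684, 1.4328, 0 → Σ = 7.5809
T = 7.5809 / 3.7217 = 2.036945… → 2.037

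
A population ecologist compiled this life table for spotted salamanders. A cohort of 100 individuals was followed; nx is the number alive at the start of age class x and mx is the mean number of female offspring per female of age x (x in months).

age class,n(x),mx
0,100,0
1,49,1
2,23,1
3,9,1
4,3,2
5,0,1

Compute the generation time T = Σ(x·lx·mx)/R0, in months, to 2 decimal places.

1.68

lx = nx/n0 = nx/100: 1, 0.49, 0.23, 0.09, 0.03, 0
lx·mx: 0, 0.49, 0.23, 0.09, 0.06, 0 → R0 = 0.87
x·lx·mx: 0, 0.49, 0.46, 0.27, 0.24, 0 → Σ = 1.46
T = 1.46 / 0.87 = 1.678161… → 1.68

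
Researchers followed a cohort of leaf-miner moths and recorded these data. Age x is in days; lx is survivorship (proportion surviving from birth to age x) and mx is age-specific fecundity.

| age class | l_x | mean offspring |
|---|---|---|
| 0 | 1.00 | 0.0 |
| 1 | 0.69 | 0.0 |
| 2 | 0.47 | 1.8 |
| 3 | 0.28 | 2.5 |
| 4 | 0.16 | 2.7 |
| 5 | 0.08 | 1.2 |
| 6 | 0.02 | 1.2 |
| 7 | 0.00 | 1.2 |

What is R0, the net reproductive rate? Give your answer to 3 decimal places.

lx·mx by age: 0, 0, 0.846, 0.7, 0.432, 0.096, 0.024, 0
R0 = Σ lx·mx = 2.098 → 2.098

2.098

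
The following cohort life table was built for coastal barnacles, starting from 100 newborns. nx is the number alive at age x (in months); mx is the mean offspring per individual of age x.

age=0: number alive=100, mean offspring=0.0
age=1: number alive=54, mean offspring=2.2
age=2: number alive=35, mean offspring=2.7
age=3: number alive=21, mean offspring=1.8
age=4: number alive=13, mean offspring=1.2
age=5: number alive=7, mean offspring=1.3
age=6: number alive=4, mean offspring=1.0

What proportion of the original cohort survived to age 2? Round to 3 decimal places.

l_2 = n_2/n_0 = 35/100 = 0.35 → 0.350

0.350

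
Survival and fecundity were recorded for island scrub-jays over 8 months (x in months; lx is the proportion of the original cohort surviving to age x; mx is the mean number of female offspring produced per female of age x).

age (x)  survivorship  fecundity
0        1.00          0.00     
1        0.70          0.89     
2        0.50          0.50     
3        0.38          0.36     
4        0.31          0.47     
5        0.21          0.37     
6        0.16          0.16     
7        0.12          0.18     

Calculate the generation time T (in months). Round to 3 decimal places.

2.194

lx·mx: 0, 0.623, 0.25, 0.1368, 0.1457, 0.0777, 0.0256, 0.0216 → R0 = 1.2804
x·lx·mx: 0, 0.623, 0.5, 0.4104, 0.5828, 0.3885, 0.1536, 0.1512 → Σ = 2.8095
T = 2.8095 / 1.2804 = 2.194236… → 2.194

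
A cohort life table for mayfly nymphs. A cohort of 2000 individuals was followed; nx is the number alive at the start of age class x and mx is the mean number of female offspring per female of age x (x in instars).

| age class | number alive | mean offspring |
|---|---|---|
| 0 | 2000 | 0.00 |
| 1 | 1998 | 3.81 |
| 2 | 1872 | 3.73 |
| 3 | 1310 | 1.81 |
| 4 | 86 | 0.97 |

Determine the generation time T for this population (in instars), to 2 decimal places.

1.70

lx = nx/n0 = nx/2000: 1, 0.999, 0.936, 0.655, 0.043
lx·mx: 0, 3.80619, 3.49128, 1.18555, 0.04171 → R0 = 8.52473
x·lx·mx: 0, 3.80619, 6.98256, 3.55665, 0.16684 → Σ = 14.51224
T = 14.51224 / 8.52473 = 1.702369… → 1.70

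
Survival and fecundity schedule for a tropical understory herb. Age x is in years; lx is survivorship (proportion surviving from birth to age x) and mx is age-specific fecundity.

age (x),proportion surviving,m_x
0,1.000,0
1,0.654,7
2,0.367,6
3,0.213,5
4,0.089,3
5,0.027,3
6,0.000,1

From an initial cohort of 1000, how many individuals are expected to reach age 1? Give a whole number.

Expected survivors = N0 · l_1 = 1000 × 0.654 = 654 → 654

654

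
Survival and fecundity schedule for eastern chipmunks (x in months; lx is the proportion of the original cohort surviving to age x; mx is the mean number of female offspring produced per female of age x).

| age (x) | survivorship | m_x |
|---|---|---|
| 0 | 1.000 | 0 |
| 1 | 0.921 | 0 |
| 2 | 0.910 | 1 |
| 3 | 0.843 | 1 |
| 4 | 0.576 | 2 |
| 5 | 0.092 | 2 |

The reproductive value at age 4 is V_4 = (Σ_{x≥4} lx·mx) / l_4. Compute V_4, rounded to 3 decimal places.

2.319

lx·mx for x ≥ 4: 1.152, 0.184 → sum = 1.336
V_4 = 1.336 / l_4 = 1.336 / 0.576 = 2.319444… → 2.319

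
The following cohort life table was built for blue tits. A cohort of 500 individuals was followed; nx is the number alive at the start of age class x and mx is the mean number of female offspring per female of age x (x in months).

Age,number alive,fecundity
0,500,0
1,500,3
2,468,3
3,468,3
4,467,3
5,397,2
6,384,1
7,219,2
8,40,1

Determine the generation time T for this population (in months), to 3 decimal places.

lx = nx/n0 = nx/500: 1, 1, 0.936, 0.936, 0.934, 0.794, 0.768, 0.438, 0.08
lx·mx: 0, 3, 2.808, 2.808, 2.802, 1.588, 0.768, 0.876, 0.08 → R0 = 14.73
x·lx·mx: 0, 3, 5.616, 8.424, 11.208, 7.94, 4.608, 6.132, 0.64 → Σ = 47.568
T = 47.568 / 14.73 = 3.229328… → 3.229

3.229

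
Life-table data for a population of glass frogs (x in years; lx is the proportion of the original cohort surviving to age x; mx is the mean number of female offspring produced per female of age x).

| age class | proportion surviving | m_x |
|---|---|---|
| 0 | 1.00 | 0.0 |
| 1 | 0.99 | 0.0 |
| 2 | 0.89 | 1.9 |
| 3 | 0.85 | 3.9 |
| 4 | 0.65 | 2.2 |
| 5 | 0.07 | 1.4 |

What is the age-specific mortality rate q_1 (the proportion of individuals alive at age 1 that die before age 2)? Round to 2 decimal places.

q_1 = (l_1 − l_2) / l_1 = (0.99 − 0.89) / 0.99
     = 0.1 / 0.99 = 0.10101… → 0.10

0.10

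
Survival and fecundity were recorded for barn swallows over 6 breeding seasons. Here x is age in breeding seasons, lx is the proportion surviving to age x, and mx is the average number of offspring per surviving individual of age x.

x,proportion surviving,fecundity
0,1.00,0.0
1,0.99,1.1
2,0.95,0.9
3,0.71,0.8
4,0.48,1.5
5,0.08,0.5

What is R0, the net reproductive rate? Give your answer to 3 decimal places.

lx·mx by age: 0, 1.089, 0.855, 0.568, 0.72, 0.04
R0 = Σ lx·mx = 3.272 → 3.272

3.272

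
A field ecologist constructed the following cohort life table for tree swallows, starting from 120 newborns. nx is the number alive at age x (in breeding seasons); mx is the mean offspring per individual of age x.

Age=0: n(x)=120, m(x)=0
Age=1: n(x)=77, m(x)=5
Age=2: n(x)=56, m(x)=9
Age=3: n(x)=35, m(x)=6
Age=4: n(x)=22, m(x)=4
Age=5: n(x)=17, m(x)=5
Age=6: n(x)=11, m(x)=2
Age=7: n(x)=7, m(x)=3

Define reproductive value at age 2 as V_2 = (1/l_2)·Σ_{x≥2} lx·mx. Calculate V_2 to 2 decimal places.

16.61

lx = nx/n0 = nx/120: 1, 0.64167…, 0.46667…, 0.29167…, 0.18333…, 0.14167…, 0.09167…, 0.05833…
lx·mx for x ≥ 2: 4.2…, 1.75…, 0.733333…, 0.708333…, 0.183333…, 0.175… → sum = 7.75…
V_2 = 7.75… / l_2 = 7.75… / 0.466667… = 16.607143… → 16.61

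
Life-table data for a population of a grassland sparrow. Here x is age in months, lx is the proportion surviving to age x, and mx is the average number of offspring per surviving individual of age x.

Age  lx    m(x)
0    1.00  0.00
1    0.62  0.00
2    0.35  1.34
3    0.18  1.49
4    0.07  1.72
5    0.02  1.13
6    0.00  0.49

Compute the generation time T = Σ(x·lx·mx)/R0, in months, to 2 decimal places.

lx·mx: 0, 0, 0.469, 0.2682, 0.1204, 0.0226, 0 → R0 = 0.8802
x·lx·mx: 0, 0, 0.938, 0.8046, 0.4816, 0.113, 0 → Σ = 2.3372
T = 2.3372 / 0.8802 = 2.655306… → 2.66

2.66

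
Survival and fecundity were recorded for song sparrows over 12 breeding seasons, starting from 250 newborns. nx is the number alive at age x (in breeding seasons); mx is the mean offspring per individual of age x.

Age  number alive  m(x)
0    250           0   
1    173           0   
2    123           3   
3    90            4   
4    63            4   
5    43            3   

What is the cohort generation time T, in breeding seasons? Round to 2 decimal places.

3.13

lx = nx/n0 = nx/250: 1, 0.692, 0.492, 0.36, 0.252, 0.172
lx·mx: 0, 0, 1.476, 1.44, 1.008, 0.516 → R0 = 4.44
x·lx·mx: 0, 0, 2.952, 4.32, 4.032, 2.58 → Σ = 13.884
T = 13.884 / 4.44 = 3.127027… → 3.13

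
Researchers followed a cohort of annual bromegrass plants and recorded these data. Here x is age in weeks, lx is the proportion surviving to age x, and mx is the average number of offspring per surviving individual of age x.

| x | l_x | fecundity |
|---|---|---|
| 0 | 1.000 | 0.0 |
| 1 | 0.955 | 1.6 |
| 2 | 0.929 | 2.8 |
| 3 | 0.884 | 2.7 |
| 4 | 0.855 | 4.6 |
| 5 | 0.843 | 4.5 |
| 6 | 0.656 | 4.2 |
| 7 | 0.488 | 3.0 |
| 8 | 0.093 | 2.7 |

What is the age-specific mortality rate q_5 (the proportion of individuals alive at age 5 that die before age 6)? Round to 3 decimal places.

0.222

q_5 = (l_5 − l_6) / l_5 = (0.843 − 0.656) / 0.843
     = 0.187 / 0.843 = 0.221827… → 0.222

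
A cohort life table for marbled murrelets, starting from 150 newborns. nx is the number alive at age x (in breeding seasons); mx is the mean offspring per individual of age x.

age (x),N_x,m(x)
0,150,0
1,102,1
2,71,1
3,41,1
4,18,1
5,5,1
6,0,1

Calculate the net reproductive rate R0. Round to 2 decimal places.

1.58

lx = nx/n0 = nx/150: 1, 0.68, 0.47333…, 0.27333…, 0.12, 0.03333…, 0
lx·mx by age: 0, 0.68, 0.473333…, 0.273333…, 0.12, 0.033333…, 0
R0 = Σ lx·mx = 1.58… → 1.58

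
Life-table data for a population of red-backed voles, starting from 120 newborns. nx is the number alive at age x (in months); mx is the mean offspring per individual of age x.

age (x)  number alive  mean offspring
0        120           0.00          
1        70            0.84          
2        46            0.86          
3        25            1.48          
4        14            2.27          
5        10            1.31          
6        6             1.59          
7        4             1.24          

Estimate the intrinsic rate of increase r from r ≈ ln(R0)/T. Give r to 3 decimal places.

0.177

lx = nx/n0 = nx/120: 1, 0.58333…, 0.38333…, 0.20833…, 0.11667…, 0.08333…, 0.05, 0.03333…
R0 = Σ lx·mx = 0 + 0.49… + 0.32967… + 0.30833… + 0.26483… + 0.10917… + 0.0795 + 0.04133… = 1.622833…
Σ x·lx·mx = 4.445833…; T = 4.445833…/1.622833… = 2.73955…
r ≈ ln(R0)/T = ln(1.622833…)/2.73955… = 0.17673… → 0.177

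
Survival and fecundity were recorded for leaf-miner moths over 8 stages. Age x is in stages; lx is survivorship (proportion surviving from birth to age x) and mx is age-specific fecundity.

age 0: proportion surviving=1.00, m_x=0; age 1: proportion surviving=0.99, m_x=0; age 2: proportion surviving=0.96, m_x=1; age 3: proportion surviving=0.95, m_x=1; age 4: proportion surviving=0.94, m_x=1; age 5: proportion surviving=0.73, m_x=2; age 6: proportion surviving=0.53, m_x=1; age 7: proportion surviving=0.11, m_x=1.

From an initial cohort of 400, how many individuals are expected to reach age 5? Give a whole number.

Expected survivors = N0 · l_5 = 400 × 0.73 = 292 → 292

292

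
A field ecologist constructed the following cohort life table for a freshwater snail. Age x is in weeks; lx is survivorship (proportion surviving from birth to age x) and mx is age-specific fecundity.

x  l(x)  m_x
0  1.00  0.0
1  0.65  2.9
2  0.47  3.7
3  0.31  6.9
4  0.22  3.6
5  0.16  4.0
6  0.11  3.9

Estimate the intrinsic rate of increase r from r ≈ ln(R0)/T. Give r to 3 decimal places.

0.747

R0 = Σ lx·mx = 0 + 1.885 + 1.739 + 2.139 + 0.792 + 0.64 + 0.429 = 7.624
Σ x·lx·mx = 20.722; T = 20.722/7.624 = 2.718…
r ≈ ln(R0)/T = ln(7.624)/2.718… = 0.74735… → 0.747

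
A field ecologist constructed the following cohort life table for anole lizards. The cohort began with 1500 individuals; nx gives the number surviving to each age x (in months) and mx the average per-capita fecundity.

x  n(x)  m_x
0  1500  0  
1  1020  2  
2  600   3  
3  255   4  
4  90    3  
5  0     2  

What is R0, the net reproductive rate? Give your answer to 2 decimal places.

3.42

lx = nx/n0 = nx/1500: 1, 0.68, 0.4, 0.17, 0.06, 0
lx·mx by age: 0, 1.36, 1.2, 0.68, 0.18, 0
R0 = Σ lx·mx = 3.42 → 3.42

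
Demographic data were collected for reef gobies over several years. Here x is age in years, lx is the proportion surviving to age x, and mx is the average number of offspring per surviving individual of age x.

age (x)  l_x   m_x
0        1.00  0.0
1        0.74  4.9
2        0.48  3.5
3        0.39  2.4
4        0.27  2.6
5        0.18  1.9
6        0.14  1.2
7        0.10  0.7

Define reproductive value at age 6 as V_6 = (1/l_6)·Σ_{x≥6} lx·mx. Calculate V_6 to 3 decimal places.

1.700

lx·mx for x ≥ 6: 0.168, 0.07 → sum = 0.238
V_6 = 0.238 / l_6 = 0.238 / 0.14 = 1.7 → 1.700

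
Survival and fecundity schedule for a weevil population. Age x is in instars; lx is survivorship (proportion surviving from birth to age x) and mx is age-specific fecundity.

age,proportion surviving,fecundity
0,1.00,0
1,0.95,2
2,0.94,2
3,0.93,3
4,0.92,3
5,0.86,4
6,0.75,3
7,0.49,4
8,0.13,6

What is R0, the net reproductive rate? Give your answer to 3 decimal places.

lx·mx by age: 0, 1.9, 1.88, 2.79, 2.76, 3.44, 2.25, 1.96, 0.78
R0 = Σ lx·mx = 17.76 → 17.760

17.760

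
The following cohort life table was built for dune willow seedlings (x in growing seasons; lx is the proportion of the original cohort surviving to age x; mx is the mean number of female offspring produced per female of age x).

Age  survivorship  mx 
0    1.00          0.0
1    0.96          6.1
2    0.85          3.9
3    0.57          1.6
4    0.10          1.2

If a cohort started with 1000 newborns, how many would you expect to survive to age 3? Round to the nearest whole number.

Expected survivors = N0 · l_3 = 1000 × 0.57 = 570 → 570

570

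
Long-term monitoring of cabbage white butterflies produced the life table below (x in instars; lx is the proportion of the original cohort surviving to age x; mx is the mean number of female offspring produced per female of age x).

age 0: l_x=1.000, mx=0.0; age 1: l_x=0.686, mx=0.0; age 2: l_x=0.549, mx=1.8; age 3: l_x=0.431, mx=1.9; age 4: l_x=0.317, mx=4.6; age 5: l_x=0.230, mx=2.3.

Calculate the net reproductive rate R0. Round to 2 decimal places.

3.79

lx·mx by age: 0, 0, 0.9882, 0.8189, 1.4582, 0.529
R0 = Σ lx·mx = 3.7943 → 3.79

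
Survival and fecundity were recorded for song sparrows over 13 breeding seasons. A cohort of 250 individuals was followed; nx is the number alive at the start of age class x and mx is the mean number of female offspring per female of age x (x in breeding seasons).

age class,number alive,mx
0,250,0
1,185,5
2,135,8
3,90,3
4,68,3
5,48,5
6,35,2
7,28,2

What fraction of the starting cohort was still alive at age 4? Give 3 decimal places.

l_4 = n_4/n_0 = 68/250 = 0.272 → 0.272

0.272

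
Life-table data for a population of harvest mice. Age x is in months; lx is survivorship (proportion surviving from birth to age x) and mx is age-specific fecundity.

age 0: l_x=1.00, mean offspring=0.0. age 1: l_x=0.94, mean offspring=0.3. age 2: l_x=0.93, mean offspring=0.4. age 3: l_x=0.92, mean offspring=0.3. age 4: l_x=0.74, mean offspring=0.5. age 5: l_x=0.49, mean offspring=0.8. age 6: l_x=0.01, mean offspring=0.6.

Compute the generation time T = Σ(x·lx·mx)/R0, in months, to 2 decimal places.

3.14

lx·mx: 0, 0.282, 0.372, 0.276, 0.37, 0.392, 0.006 → R0 = 1.698
x·lx·mx: 0, 0.282, 0.744, 0.828, 1.48, 1.96, 0.036 → Σ = 5.33
T = 5.33 / 1.698 = 3.138987… → 3.14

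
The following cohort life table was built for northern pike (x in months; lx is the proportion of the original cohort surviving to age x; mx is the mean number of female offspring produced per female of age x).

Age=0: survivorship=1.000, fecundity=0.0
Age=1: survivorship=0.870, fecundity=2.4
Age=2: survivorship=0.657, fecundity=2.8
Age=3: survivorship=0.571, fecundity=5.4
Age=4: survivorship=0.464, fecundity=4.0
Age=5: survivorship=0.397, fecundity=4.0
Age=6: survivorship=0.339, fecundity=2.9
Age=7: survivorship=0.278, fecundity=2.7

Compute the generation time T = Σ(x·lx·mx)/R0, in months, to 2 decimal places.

3.41

lx·mx: 0, 2.088, 1.8396, 3.0834, 1.856, 1.588, 0.9831, 0.7506 → R0 = 12.1887
x·lx·mx: 0, 2.088, 3.6792, 9.2502, 7.424, 7.94, 5.8986, 5.2542 → Σ = 41.5342
T = 41.5342 / 12.1887 = 3.407599… → 3.41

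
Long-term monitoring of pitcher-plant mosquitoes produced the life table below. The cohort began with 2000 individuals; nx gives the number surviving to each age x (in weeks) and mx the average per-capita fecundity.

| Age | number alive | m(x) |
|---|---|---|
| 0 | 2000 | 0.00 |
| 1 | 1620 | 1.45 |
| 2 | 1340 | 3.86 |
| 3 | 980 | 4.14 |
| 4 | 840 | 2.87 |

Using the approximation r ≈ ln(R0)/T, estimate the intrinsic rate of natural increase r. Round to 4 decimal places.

lx = nx/n0 = nx/2000: 1, 0.81, 0.67, 0.49, 0.42
R0 = Σ lx·mx = 0 + 1.1745 + 2.5862 + 2.0286 + 1.2054 = 6.9947
Σ x·lx·mx = 17.2543; T = 17.2543/6.9947 = 2.46677…
r ≈ ln(R0)/T = ln(6.9947)/2.46677… = 0.788543… → 0.7885

0.7885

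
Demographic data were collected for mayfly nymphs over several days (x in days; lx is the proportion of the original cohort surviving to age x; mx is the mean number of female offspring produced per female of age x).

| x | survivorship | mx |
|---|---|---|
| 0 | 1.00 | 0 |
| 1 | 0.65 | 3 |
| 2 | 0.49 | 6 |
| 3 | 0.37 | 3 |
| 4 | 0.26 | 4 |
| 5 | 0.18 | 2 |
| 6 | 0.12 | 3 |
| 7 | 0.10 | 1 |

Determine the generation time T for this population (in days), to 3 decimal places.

lx·mx: 0, 1.95, 2.94, 1.11, 1.04, 0.36, 0.36, 0.1 → R0 = 7.86
x·lx·mx: 0, 1.95, 5.88, 3.33, 4.16, 1.8, 2.16, 0.7 → Σ = 19.98
T = 19.98 / 7.86 = 2.541985… → 2.542

2.542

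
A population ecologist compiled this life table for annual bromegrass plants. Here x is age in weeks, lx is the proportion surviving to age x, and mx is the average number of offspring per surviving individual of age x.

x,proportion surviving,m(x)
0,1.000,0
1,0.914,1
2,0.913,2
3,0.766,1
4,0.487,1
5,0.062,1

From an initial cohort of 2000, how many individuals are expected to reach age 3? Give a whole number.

Expected survivors = N0 · l_3 = 2000 × 0.766 = 1532 → 1532

1532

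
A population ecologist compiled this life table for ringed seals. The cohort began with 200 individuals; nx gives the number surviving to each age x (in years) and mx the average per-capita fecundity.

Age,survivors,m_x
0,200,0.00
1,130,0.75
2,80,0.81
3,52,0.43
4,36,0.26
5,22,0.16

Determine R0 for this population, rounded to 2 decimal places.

lx = nx/n0 = nx/200: 1, 0.65, 0.4, 0.26, 0.18, 0.11
lx·mx by age: 0, 0.4875, 0.324, 0.1118, 0.0468, 0.0176
R0 = Σ lx·mx = 0.9877 → 0.99

0.99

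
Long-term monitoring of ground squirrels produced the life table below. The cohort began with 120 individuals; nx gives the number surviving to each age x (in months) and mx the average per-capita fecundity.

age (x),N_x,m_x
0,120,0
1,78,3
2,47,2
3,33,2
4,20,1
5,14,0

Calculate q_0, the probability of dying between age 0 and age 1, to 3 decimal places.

lx = nx/n0 = nx/120: 1, 0.65, 0.39167…, 0.275, 0.16667…, 0.11667…
q_0 = (l_0 − l_1) / l_0 = (1 − 0.65) / 1
     = 0.35 / 1 = 0.35 → 0.350

0.350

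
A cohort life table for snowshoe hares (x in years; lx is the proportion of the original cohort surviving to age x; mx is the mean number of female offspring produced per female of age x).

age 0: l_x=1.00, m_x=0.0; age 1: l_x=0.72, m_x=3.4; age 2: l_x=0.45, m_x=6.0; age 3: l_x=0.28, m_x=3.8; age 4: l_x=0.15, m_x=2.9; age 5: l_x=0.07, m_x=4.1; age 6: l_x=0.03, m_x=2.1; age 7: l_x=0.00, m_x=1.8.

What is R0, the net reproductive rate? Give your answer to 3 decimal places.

6.997

lx·mx by age: 0, 2.448, 2.7, 1.064, 0.435, 0.287, 0.063, 0
R0 = Σ lx·mx = 6.997 → 6.997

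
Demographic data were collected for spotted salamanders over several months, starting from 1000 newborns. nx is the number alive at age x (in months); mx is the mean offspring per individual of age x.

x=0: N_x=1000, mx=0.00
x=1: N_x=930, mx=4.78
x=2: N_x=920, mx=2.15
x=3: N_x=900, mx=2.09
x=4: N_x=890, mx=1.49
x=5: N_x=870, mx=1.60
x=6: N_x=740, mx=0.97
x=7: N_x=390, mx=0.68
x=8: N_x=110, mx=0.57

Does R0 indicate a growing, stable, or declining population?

growing

lx = nx/n0 = nx/1000: 1, 0.93, 0.92, 0.9, 0.89, 0.87, 0.74, 0.39, 0.11
R0 = Σ lx·mx = 0 + 4.4454 + 1.978 + 1.881 + 1.3261 + 1.392 + 0.7178 + 0.2652 + 0.0627 = 12.0682
R0 > 1, so the population is growing.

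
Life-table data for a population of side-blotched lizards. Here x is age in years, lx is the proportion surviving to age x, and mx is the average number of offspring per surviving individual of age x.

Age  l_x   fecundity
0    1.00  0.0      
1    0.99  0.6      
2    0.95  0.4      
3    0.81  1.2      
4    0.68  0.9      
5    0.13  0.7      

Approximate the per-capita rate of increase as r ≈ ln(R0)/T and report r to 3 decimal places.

0.360

R0 = Σ lx·mx = 0 + 0.594 + 0.38 + 0.972 + 0.612 + 0.091 = 2.649
Σ x·lx·mx = 7.173; T = 7.173/2.649 = 2.70781…
r ≈ ln(R0)/T = ln(2.649)/2.70781… = 0.35977… → 0.360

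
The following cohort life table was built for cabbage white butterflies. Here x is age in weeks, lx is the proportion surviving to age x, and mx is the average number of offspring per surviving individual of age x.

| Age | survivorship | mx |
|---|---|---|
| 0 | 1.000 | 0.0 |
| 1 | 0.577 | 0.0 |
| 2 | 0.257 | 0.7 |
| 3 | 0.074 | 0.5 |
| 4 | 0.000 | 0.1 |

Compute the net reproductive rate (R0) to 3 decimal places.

lx·mx by age: 0, 0, 0.1799, 0.037, 0
R0 = Σ lx·mx = 0.2169 → 0.217

0.217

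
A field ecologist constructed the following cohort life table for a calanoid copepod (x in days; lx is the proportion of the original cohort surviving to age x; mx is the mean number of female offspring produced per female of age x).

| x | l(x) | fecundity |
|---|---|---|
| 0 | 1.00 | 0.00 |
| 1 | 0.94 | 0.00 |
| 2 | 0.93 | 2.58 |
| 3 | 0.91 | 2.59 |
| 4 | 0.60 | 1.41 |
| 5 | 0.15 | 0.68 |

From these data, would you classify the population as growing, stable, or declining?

growing

R0 = Σ lx·mx = 0 + 0 + 2.3994 + 2.3569 + 0.846 + 0.102 = 5.7043
R0 > 1, so the population is growing.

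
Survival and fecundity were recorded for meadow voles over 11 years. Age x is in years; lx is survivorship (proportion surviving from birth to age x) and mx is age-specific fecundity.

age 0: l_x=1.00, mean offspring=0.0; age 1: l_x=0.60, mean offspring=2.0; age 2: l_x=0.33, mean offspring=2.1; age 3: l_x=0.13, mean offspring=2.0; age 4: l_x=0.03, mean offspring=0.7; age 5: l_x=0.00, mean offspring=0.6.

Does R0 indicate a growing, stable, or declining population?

growing

R0 = Σ lx·mx = 0 + 1.2 + 0.693 + 0.26 + 0.021 + 0 = 2.174
R0 > 1, so the population is growing.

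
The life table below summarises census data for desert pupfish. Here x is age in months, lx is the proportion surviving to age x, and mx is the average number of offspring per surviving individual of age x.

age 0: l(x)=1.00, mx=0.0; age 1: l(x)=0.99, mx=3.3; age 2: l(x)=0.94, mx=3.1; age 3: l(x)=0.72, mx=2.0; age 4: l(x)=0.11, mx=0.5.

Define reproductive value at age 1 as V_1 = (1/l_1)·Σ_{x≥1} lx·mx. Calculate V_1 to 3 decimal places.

lx·mx for x ≥ 1: 3.267, 2.914, 1.44, 0.055 → sum = 7.676
V_1 = 7.676 / l_1 = 7.676 / 0.99 = 7.753535… → 7.754

7.754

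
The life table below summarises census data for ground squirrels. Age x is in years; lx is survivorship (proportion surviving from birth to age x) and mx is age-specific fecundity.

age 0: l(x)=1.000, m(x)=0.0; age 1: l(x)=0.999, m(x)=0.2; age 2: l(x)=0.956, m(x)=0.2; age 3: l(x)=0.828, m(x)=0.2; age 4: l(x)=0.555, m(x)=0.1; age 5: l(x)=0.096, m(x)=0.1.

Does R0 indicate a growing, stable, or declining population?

R0 = Σ lx·mx = 0 + 0.1998 + 0.1912 + 0.1656 + 0.0555 + 0.0096 = 0.6217
R0 < 1, so the population is declining.

declining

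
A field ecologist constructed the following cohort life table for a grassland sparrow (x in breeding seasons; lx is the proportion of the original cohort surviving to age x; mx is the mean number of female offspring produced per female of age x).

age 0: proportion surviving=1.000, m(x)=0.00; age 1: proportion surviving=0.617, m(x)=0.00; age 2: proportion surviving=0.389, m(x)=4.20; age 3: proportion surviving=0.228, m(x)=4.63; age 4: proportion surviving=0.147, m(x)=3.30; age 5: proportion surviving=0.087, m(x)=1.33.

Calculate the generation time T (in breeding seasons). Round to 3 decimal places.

lx·mx: 0, 0, 1.6338, 1.05564, 0.4851, 0.11571 → R0 = 3.29025
x·lx·mx: 0, 0, 3.2676, 3.16692, 1.9404, 0.57855 → Σ = 8.95347
T = 8.95347 / 3.29025 = 2.721213… → 2.721

2.721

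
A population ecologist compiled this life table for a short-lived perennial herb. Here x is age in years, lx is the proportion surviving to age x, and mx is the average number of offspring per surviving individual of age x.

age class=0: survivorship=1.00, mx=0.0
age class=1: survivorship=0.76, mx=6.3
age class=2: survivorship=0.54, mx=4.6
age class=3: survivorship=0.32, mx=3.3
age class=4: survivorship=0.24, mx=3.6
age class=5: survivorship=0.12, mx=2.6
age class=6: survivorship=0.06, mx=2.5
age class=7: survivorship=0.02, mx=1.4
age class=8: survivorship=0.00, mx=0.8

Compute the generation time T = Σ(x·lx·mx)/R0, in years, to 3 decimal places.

lx·mx: 0, 4.788, 2.484, 1.056, 0.864, 0.312, 0.15, 0.028, 0 → R0 = 9.682
x·lx·mx: 0, 4.788, 4.968, 3.168, 3.456, 1.56, 0.9, 0.196, 0 → Σ = 19.036
T = 19.036 / 9.682 = 1.966123… → 1.966

1.966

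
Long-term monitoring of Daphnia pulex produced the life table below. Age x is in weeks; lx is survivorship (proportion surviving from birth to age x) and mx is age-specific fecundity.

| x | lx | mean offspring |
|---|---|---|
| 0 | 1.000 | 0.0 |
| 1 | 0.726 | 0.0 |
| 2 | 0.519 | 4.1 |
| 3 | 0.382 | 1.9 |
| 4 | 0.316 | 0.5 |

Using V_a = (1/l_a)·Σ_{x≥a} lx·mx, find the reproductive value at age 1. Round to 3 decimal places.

4.148

lx·mx for x ≥ 1: 0, 2.1279, 0.7258, 0.158 → sum = 3.0117
V_1 = 3.0117 / l_1 = 3.0117 / 0.726 = 4.148347… → 4.148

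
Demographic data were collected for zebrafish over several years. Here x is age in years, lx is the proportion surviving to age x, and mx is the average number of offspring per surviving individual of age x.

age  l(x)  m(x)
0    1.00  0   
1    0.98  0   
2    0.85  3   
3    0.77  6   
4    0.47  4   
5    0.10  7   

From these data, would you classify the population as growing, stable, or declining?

growing

R0 = Σ lx·mx = 0 + 0 + 2.55 + 4.62 + 1.88 + 0.7 = 9.75
R0 > 1, so the population is growing.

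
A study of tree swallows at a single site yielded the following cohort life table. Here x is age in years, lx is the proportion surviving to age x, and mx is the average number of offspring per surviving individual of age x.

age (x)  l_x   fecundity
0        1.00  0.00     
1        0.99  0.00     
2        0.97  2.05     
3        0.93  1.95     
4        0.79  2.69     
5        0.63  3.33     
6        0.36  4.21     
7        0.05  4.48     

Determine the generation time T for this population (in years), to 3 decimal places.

lx·mx: 0, 0, 1.9885, 1.8135, 2.1251, 2.0979, 1.5156, 0.224 → R0 = 9.7646
x·lx·mx: 0, 0, 3.977, 5.4405, 8.5004, 10.4895, 9.0936, 1.568 → Σ = 39.069
T = 39.069 / 9.7646 = 4.001086… → 4.001

4.001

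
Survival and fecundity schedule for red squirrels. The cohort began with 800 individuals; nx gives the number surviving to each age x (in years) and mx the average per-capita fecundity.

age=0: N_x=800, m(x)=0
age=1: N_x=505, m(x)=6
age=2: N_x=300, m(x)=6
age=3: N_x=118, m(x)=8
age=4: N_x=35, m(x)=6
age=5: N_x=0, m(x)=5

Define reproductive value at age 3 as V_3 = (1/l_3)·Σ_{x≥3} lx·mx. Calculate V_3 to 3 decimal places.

9.780

lx = nx/n0 = nx/800: 1, 0.63125, 0.375, 0.1475, 0.04375, 0
lx·mx for x ≥ 3: 1.18, 0.2625, 0 → sum = 1.4425
V_3 = 1.4425 / l_3 = 1.4425 / 0.1475 = 9.779661… → 9.780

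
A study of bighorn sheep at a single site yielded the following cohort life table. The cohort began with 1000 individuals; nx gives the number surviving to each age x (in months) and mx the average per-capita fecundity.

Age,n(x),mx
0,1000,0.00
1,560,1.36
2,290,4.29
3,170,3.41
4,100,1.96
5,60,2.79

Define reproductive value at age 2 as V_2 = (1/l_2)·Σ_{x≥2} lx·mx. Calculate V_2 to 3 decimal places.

7.542

lx = nx/n0 = nx/1000: 1, 0.56, 0.29, 0.17, 0.1, 0.06
lx·mx for x ≥ 2: 1.2441, 0.5797, 0.196, 0.1674 → sum = 2.1872
V_2 = 2.1872 / l_2 = 2.1872 / 0.29 = 7.542069… → 7.542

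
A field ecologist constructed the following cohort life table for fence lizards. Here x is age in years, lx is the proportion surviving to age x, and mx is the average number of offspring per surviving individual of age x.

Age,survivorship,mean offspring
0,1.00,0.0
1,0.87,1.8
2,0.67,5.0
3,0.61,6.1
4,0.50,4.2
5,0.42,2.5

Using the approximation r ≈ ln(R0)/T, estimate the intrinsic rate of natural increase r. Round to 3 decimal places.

0.879

R0 = Σ lx·mx = 0 + 1.566 + 3.35 + 3.721 + 2.1 + 1.05 = 11.787
Σ x·lx·mx = 33.079; T = 33.079/11.787 = 2.8064…
r ≈ ln(R0)/T = ln(11.787)/2.8064… = 0.87906… → 0.879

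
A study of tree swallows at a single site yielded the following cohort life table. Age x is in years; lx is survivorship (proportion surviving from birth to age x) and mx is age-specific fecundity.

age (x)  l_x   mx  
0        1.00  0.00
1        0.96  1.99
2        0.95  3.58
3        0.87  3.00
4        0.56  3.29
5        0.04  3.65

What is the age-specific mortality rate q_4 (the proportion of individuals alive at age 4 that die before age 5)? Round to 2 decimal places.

q_4 = (l_4 − l_5) / l_4 = (0.56 − 0.04) / 0.56
     = 0.52 / 0.56 = 0.928571… → 0.93

0.93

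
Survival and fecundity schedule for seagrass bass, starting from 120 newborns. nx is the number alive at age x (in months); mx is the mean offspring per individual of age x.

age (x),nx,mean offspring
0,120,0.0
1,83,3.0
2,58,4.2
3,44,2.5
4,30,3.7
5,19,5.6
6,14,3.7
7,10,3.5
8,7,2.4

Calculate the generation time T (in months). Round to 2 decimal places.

2.96

lx = nx/n0 = nx/120: 1, 0.69167…, 0.48333…, 0.36667…, 0.25, 0.15833…, 0.11667…, 0.08333…, 0.05833…
lx·mx: 0, 2.075…, 2.03…, 0.916667…, 0.925, 0.886667…, 0.431667…, 0.291667…, 0.14… → R0 = 7.696667…
x·lx·mx: 0, 2.075…, 4.06…, 2.75…, 3.7, 4.433333…, 2.59…, 2.041667…, 1.12… → Σ = 22.77…
T = 22.77… / 7.696667… = 2.958424… → 2.96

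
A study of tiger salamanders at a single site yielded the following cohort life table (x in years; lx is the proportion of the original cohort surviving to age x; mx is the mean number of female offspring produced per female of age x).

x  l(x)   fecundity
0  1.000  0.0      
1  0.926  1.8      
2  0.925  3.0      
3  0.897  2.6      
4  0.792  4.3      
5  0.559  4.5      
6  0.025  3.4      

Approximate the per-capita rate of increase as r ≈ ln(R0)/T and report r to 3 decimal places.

0.796

R0 = Σ lx·mx = 0 + 1.6668 + 2.775 + 2.3322 + 3.4056 + 2.5155 + 0.085 = 12.7801
Σ x·lx·mx = 40.9233; T = 40.9233/12.7801 = 3.20211…
r ≈ ln(R0)/T = ln(12.7801)/3.20211… = 0.79569… → 0.796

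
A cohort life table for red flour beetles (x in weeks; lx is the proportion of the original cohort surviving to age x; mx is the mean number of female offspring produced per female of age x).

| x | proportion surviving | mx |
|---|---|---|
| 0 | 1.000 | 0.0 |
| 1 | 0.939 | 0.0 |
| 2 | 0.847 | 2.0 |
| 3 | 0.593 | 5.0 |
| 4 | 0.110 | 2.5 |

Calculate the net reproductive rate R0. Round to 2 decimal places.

4.93

lx·mx by age: 0, 0, 1.694, 2.965, 0.275
R0 = Σ lx·mx = 4.934 → 4.93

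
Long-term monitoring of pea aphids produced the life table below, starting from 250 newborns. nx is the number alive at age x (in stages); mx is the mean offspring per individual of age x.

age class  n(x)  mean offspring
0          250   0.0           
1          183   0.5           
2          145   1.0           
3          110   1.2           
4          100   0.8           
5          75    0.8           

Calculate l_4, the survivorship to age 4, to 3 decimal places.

0.400

l_4 = n_4/n_0 = 100/250 = 0.4 → 0.400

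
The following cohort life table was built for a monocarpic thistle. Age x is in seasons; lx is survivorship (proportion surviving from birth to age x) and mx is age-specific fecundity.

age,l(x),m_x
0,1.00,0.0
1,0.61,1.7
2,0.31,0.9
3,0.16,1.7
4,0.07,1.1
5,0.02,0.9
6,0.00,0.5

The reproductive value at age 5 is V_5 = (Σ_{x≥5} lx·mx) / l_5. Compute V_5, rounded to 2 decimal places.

0.90

lx·mx for x ≥ 5: 0.018, 0 → sum = 0.018
V_5 = 0.018 / l_5 = 0.018 / 0.02 = 0.9 → 0.90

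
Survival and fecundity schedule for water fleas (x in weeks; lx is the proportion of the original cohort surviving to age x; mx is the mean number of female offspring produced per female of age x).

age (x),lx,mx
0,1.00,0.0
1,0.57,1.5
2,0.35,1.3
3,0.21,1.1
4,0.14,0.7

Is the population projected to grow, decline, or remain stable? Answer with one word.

R0 = Σ lx·mx = 0 + 0.855 + 0.455 + 0.231 + 0.098 = 1.639
R0 > 1, so the population is growing.

growing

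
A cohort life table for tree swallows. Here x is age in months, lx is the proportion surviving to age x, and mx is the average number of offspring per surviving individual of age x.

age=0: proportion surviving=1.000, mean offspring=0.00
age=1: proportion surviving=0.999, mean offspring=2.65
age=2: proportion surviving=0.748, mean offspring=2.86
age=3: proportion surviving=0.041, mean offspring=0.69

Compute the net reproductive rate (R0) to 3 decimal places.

lx·mx by age: 0, 2.64735, 2.13928, 0.02829
R0 = Σ lx·mx = 4.81492 → 4.815

4.815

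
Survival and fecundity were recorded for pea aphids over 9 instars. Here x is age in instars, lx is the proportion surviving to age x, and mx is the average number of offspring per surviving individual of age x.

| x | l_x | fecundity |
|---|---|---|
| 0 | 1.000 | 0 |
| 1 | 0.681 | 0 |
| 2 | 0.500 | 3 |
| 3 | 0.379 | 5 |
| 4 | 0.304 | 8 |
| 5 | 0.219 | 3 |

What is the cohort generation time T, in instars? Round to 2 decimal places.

lx·mx: 0, 0, 1.5, 1.895, 2.432, 0.657 → R0 = 6.484
x·lx·mx: 0, 0, 3, 5.685, 9.728, 3.285 → Σ = 21.698
T = 21.698 / 6.484 = 3.346391… → 3.35

3.35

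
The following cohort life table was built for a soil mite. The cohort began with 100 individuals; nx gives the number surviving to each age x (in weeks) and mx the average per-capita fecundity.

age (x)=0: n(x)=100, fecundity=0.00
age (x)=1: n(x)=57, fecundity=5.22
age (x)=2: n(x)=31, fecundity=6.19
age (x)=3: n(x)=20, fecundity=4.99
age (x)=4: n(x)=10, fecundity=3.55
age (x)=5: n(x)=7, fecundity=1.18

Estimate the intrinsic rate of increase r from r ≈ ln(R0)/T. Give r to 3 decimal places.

lx = nx/n0 = nx/100: 1, 0.57, 0.31, 0.2, 0.1, 0.07
R0 = Σ lx·mx = 0 + 2.9754 + 1.9189 + 0.998 + 0.355 + 0.0826 = 6.3299
Σ x·lx·mx = 11.6402; T = 11.6402/6.3299 = 1.83892…
r ≈ ln(R0)/T = ln(6.3299)/1.83892… = 1.00346… → 1.003

1.003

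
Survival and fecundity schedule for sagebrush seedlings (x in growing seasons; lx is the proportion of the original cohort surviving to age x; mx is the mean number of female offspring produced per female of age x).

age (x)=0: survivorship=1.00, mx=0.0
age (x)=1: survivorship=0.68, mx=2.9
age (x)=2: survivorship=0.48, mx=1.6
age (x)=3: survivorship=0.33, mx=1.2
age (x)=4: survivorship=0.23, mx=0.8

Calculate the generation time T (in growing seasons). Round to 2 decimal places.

lx·mx: 0, 1.972, 0.768, 0.396, 0.184 → R0 = 3.32
x·lx·mx: 0, 1.972, 1.536, 1.188, 0.736 → Σ = 5.432
T = 5.432 / 3.32 = 1.636145… → 1.64

1.64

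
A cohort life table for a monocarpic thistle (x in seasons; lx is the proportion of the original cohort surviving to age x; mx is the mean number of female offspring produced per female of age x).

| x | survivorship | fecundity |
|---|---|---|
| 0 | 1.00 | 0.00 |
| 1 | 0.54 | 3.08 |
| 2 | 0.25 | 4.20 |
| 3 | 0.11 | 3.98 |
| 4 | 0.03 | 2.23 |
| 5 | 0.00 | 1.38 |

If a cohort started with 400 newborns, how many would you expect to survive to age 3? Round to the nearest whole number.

44

Expected survivors = N0 · l_3 = 400 × 0.11 = 44 → 44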